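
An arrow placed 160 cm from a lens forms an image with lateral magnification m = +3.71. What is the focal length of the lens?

m = −d_i/d_o ⇒ d_i = −m·d_o = −(+3.71)·(160) = -593.6 cm.
1/f = 1/d_o + 1/d_i = 1/(160) + 1/(-593.6) = 0.004565, so f = 219 cm.
Since f is positive, the lens is converging.

f = 219 cm (converging)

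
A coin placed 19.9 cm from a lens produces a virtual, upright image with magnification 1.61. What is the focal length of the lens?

f = 52.5 cm (converging)

m = −d_i/d_o ⇒ d_i = −m·d_o = −(+1.61)·(19.9) = -32.04 cm.
1/f = 1/d_o + 1/d_i = 1/(19.9) + 1/(-32.04) = 0.01904, so f = 52.5 cm.
Since f is positive, the lens is converging.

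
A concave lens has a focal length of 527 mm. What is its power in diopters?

P = -1.90 D

For a concave lens, f = −527 mm.
f = -52.7 cm = -0.527 m.
P = 1/f = 1/(-0.527 m) = -1.90 D.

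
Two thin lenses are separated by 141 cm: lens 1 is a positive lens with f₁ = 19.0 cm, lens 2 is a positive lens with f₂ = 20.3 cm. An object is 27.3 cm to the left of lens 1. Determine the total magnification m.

Lens 1: 1/d_i1 = 1/(19.0) − 1/(27.3) = 0.01600, so d_i1 = 62.49 cm; m₁ = −d_i1/d_o1 = -2.289.
d_o2 = 141 − (62.49) = 78.51 cm.
Lens 2: 1/d_i2 = 1/(20.3) − 1/(78.51) = 0.03652, so d_i2 = 27.38 cm; m₂ = −d_i2/d_o2 = -0.3487.
m = m₁·m₂ = (-2.289)(-0.3487) = +0.798.

m = +0.798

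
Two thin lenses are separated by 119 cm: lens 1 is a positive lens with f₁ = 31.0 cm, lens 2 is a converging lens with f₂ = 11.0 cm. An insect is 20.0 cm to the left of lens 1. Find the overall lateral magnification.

m = -0.189

Lens 1: 1/d_i1 = 1/(31.0) − 1/(20.0) = -0.01774, so d_i1 = -56.36 cm; m₁ = −d_i1/d_o1 = +2.818.
d_o2 = 119 − (-56.36) = 175.4 cm.
Lens 2: 1/d_i2 = 1/(11.0) − 1/(175.4) = 0.08521, so d_i2 = 11.74 cm; m₂ = −d_i2/d_o2 = -0.06691.
m = m₁·m₂ = (+2.818)(-0.06691) = -0.189.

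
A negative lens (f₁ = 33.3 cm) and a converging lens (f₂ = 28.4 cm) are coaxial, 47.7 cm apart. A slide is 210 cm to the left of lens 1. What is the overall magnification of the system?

m = -0.0809

f₁ = −33.3 cm (diverging).
Lens 1: 1/d_i1 = 1/(-33.3) − 1/(210) = -0.03479, so d_i1 = -28.74 cm; m₁ = −d_i1/d_o1 = +0.1369.
d_o2 = 47.7 − (-28.74) = 76.44 cm.
Lens 2: 1/d_i2 = 1/(28.4) − 1/(76.44) = 0.02213, so d_i2 = 45.19 cm; m₂ = −d_i2/d_o2 = -0.5912.
m = m₁·m₂ = (+0.1369)(-0.5912) = -0.0809.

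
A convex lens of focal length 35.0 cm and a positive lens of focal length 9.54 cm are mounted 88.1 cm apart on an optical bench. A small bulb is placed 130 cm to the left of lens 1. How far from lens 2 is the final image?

Lens 1: 1/d_i1 = 1/f₁ − 1/d_o1 = 1/(35.0) − 1/(130) = 0.02088, so d_i1 = 47.89 cm.
The intermediate image is 47.89 cm to the right of lens 1, which is 88.1 − (47.89) = 40.21 cm to the left of lens 2, so d_o2 = +40.21 cm.
Lens 2: 1/d_i2 = 1/f₂ − 1/d_o2 = 1/(9.54) − 1/(40.21) = 0.07995, so d_i2 = 12.5 cm.
The final image is real, 12.5 cm to the right of lens 2 (overall magnification ≈ 0.11).

12.5 cm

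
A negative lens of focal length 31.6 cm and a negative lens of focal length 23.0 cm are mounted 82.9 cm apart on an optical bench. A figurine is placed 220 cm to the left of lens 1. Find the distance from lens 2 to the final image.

Lens 1 is diverging, so f₁ = −31.6 cm.
Lens 1: 1/d_i1 = 1/f₁ − 1/d_o1 = 1/(-31.6) − 1/(220) = -0.03619, so d_i1 = -27.63 cm.
The intermediate image is 27.63 cm to the left of lens 1 (virtual), which is 82.9 − (-27.63) = 110.5 cm to the left of lens 2, so d_o2 = +110.5 cm.
Lens 2 is diverging, so f₂ = −23.0 cm.
Lens 2: 1/d_i2 = 1/f₂ − 1/d_o2 = 1/(-23.0) − 1/(110.5) = -0.05253, so d_i2 = -19.0 cm.
The final image is virtual, 19.0 cm to the left of lens 2 (overall magnification ≈ 0.022).

19.0 cm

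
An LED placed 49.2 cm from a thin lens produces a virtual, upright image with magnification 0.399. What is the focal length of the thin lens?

m = −d_i/d_o ⇒ d_i = −m·d_o = −(+0.399)·(49.2) = -19.63 cm.
1/f = 1/d_o + 1/d_i = 1/(49.2) + 1/(-19.63) = -0.03062, so f = -32.7 cm.
Since f is negative, the thin lens is diverging.

f = -32.7 cm (diverging)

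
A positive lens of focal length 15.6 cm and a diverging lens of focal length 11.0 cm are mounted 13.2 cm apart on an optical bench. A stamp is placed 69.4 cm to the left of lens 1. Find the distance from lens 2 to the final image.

18.7 cm

Lens 1: 1/d_i1 = 1/f₁ − 1/d_o1 = 1/(15.6) − 1/(69.4) = 0.04969, so d_i1 = 20.12 cm.
The intermediate image is 20.12 cm to the right of lens 1, which lies 6.920 cm to the right of lens 2 — a virtual object — so d_o2 = −6.920 cm.
Lens 2 is diverging, so f₂ = −11.0 cm.
Lens 2: 1/d_i2 = 1/f₂ − 1/d_o2 = 1/(-11.0) − 1/(-6.920) = 0.05360, so d_i2 = 18.7 cm.
The final image is real, 18.7 cm to the right of lens 2 (overall magnification ≈ -0.78).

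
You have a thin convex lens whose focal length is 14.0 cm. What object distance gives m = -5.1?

m = −d_i/d_o ⇒ d_i = −m·d_o.
1/f = 1/d_o + 1/d_i = 1/d_o − 1/(m·d_o) = (1 − 1/m)/d_o, so d_o = f(1 − 1/m) = (14.00)(1 − 1/(-5.1)) = 16.7 cm.

16.7 cm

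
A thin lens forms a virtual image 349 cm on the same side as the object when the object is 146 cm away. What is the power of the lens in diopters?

Virtual image ⇒ d_i = −349 cm.
1/f = 1/d_o + 1/d_i = 1/(146) + 1/(-349) = 0.003984 cm⁻¹.
f = 251.0 cm = 2.510 m, so P = 1/f = +0.398 D.

P = +0.398 D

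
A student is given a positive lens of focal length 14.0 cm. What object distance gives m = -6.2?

16.3 cm

m = −d_i/d_o ⇒ d_i = −m·d_o.
1/f = 1/d_o + 1/d_i = 1/d_o − 1/(m·d_o) = (1 − 1/m)/d_o, so d_o = f(1 − 1/m) = (14.00)(1 − 1/(-6.2)) = 16.3 cm.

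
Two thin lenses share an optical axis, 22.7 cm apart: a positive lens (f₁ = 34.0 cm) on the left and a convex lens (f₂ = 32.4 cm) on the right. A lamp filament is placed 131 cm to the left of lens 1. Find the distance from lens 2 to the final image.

Lens 1: 1/d_i1 = 1/f₁ − 1/d_o1 = 1/(34.0) − 1/(131) = 0.02178, so d_i1 = 45.92 cm.
The intermediate image is 45.92 cm to the right of lens 1, which lies 23.22 cm to the right of lens 2 — a virtual object — so d_o2 = −23.22 cm.
Lens 2: 1/d_i2 = 1/f₂ − 1/d_o2 = 1/(32.4) − 1/(-23.22) = 0.07393, so d_i2 = 13.5 cm.
The final image is real, 13.5 cm to the right of lens 2 (overall magnification ≈ -0.20).

13.5 cm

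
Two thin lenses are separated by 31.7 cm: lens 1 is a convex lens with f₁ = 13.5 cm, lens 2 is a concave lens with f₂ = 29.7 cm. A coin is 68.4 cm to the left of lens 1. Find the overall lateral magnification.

Lens 1: 1/d_i1 = 1/(13.5) − 1/(68.4) = 0.05945, so d_i1 = 16.82 cm; m₁ = −d_i1/d_o1 = -0.2459.
d_o2 = 31.7 − (16.82) = 14.88 cm.
f₂ = −29.7 cm (diverging).
Lens 2: 1/d_i2 = 1/(-29.7) − 1/(14.88) = -0.1009, so d_i2 = -9.913 cm; m₂ = −d_i2/d_o2 = +0.6662.
m = m₁·m₂ = (-0.2459)(+0.6662) = -0.164.

m = -0.164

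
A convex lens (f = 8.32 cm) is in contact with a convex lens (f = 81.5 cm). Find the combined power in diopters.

P = +13.2 D

P₁ = 1/f₁ = 1/(0.0832 m) = +12.02 D; P₂ = 1/f₂ = 1/(0.815 m) = +1.227 D.
For thin lenses in contact, P = P₁ + P₂ = (+12.02) + (+1.227) = +13.2 D.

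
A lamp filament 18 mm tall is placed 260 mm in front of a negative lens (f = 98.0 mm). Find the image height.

4.93 mm

For a negative lens, f = -98.0 mm.
1/d_i = 1/f − 1/d_o = 1/(-98.00) − 1/(260) = -0.01405, so d_i = -71.17 mm.
m = −d_i/d_o = +0.2737.
|h_i| = |m|·h_o = 0.2737 × 18 = 4.93 mm. The image is virtual, upright and reduced, on the same side as the object.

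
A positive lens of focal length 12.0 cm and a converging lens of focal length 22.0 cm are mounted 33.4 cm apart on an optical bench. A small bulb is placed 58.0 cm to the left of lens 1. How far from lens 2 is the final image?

Lens 1: 1/d_i1 = 1/f₁ − 1/d_o1 = 1/(12.0) − 1/(58.0) = 0.06609, so d_i1 = 15.13 cm.
The intermediate image is 15.13 cm to the right of lens 1, which is 33.4 − (15.13) = 18.27 cm to the left of lens 2, so d_o2 = +18.27 cm.
Lens 2: 1/d_i2 = 1/f₂ − 1/d_o2 = 1/(22.0) − 1/(18.27) = -0.009280, so d_i2 = -108 cm.
The final image is virtual, 108 cm to the left of lens 2 (overall magnification ≈ -1.5).

108 cm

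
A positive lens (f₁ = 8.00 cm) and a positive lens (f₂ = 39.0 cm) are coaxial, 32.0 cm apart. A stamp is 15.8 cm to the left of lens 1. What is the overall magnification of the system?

Lens 1: 1/d_i1 = 1/(8.00) − 1/(15.8) = 0.06171, so d_i1 = 16.21 cm; m₁ = −d_i1/d_o1 = -1.026.
d_o2 = 32.0 − (16.21) = 15.79 cm.
Lens 2: 1/d_i2 = 1/(39.0) − 1/(15.79) = -0.03769, so d_i2 = -26.53 cm; m₂ = −d_i2/d_o2 = +1.680.
m = m₁·m₂ = (-1.026)(+1.680) = -1.72.

m = -1.72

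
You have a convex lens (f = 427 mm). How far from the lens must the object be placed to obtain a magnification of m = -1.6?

m = −d_i/d_o ⇒ d_i = −m·d_o.
1/f = 1/d_o + 1/d_i = 1/d_o − 1/(m·d_o) = (1 − 1/m)/d_o, so d_o = f(1 − 1/m) = (427.0)(1 − 1/(-1.6)) = 694 mm.

694 mm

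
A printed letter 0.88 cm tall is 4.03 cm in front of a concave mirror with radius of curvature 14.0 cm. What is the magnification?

f = R/2 = 14.0/2 = 7.000 cm.
1/d_i = 1/f − 1/d_o = 1/(7.000) − 1/(4.03) = -0.1053, so d_i = -9.498 cm.
m = −d_i/d_o = −(-9.498)/(4.03) = +2.36.
The image is virtual, upright and enlarged, behind the mirror.

m = +2.36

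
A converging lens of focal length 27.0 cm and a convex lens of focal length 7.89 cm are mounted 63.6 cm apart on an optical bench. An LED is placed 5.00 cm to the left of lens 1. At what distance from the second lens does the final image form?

Lens 1: 1/d_i1 = 1/f₁ − 1/d_o1 = 1/(27.0) − 1/(5.00) = -0.1630, so d_i1 = -6.136 cm.
The intermediate image is 6.136 cm to the left of lens 1 (virtual), which is 63.6 − (-6.136) = 69.74 cm to the left of lens 2, so d_o2 = +69.74 cm.
Lens 2: 1/d_i2 = 1/f₂ − 1/d_o2 = 1/(7.89) − 1/(69.74) = 0.1124, so d_i2 = 8.90 cm.
The final image is real, 8.90 cm to the right of lens 2 (overall magnification ≈ -0.16).

8.90 cm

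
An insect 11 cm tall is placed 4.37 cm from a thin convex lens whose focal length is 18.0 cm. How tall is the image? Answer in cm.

14.5 cm

1/d_i = 1/f − 1/d_o = 1/(18.00) − 1/(4.37) = -0.1733, so d_i = -5.771 cm.
m = −d_i/d_o = +1.321.
|h_i| = |m|·h_o = 1.321 × 11 = 14.5 cm. The image is virtual, upright and enlarged, on the same side as the object.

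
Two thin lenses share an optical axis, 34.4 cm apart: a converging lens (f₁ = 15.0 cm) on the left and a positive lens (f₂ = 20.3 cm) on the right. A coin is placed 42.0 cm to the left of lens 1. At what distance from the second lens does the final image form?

Lens 1: 1/d_i1 = 1/f₁ − 1/d_o1 = 1/(15.0) − 1/(42.0) = 0.04286, so d_i1 = 23.33 cm.
The intermediate image is 23.33 cm to the right of lens 1, which is 34.4 − (23.33) = 11.07 cm to the left of lens 2, so d_o2 = +11.07 cm.
Lens 2: 1/d_i2 = 1/f₂ − 1/d_o2 = 1/(20.3) − 1/(11.07) = -0.04107, so d_i2 = -24.3 cm.
The final image is virtual, 24.3 cm to the left of lens 2 (overall magnification ≈ -1.2).

24.3 cm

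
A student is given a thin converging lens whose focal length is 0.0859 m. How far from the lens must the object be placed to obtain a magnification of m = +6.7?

0.0731 m

m = −d_i/d_o ⇒ d_i = −m·d_o.
1/f = 1/d_o + 1/d_i = 1/d_o − 1/(m·d_o) = (1 − 1/m)/d_o, so d_o = f(1 − 1/m) = (0.08590)(1 − 1/(+6.7)) = 0.0731 m.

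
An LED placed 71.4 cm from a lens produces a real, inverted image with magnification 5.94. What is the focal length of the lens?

f = 61.1 cm (converging)

m = −d_i/d_o ⇒ d_i = −m·d_o = −(-5.94)·(71.4) = 424.1 cm.
1/f = 1/d_o + 1/d_i = 1/(71.4) + 1/(424.1) = 0.01636, so f = 61.1 cm.
Since f is positive, the lens is converging.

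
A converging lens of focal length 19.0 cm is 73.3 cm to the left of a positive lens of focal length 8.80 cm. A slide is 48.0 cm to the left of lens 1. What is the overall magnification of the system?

Lens 1: 1/d_i1 = 1/(19.0) − 1/(48.0) = 0.03180, so d_i1 = 31.45 cm; m₁ = −d_i1/d_o1 = -0.6552.
d_o2 = 73.3 − (31.45) = 41.85 cm.
Lens 2: 1/d_i2 = 1/(8.80) − 1/(41.85) = 0.08974, so d_i2 = 11.14 cm; m₂ = −d_i2/d_o2 = -0.2663.
m = m₁·m₂ = (-0.6552)(-0.2663) = +0.174.

m = +0.174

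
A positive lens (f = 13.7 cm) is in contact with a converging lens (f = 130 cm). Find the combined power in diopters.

P₁ = 1/f₁ = 1/(0.137 m) = +7.299 D; P₂ = 1/f₂ = 1/(1.30 m) = +0.7692 D.
For thin lenses in contact, P = P₁ + P₂ = (+7.299) + (+0.7692) = +8.07 D.

P = +8.07 D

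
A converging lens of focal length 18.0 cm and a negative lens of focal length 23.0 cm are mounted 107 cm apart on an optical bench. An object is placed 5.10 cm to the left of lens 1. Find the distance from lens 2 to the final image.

19.1 cm

Lens 1: 1/d_i1 = 1/f₁ − 1/d_o1 = 1/(18.0) − 1/(5.10) = -0.1405, so d_i1 = -7.116 cm.
The intermediate image is 7.116 cm to the left of lens 1 (virtual), which is 107 − (-7.116) = 114.1 cm to the left of lens 2, so d_o2 = +114.1 cm.
Lens 2 is diverging, so f₂ = −23.0 cm.
Lens 2: 1/d_i2 = 1/f₂ − 1/d_o2 = 1/(-23.0) − 1/(114.1) = -0.05224, so d_i2 = -19.1 cm.
The final image is virtual, 19.1 cm to the left of lens 2 (overall magnification ≈ 0.23).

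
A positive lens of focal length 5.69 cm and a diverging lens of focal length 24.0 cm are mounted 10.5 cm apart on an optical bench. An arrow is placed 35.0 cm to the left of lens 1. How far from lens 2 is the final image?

Lens 1: 1/d_i1 = 1/f₁ − 1/d_o1 = 1/(5.69) − 1/(35.0) = 0.1472, so d_i1 = 6.795 cm.
The intermediate image is 6.795 cm to the right of lens 1, which is 10.5 − (6.795) = 3.705 cm to the left of lens 2, so d_o2 = +3.705 cm.
Lens 2 is diverging, so f₂ = −24.0 cm.
Lens 2: 1/d_i2 = 1/f₂ − 1/d_o2 = 1/(-24.0) − 1/(3.705) = -0.3116, so d_i2 = -3.21 cm.
The final image is virtual, 3.21 cm to the left of lens 2 (overall magnification ≈ -0.17).

3.21 cm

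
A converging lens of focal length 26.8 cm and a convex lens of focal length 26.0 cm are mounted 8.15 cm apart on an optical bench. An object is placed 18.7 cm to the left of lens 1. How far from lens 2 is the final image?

Lens 1: 1/d_i1 = 1/f₁ − 1/d_o1 = 1/(26.8) − 1/(18.7) = -0.01616, so d_i1 = -61.87 cm.
The intermediate image is 61.87 cm to the left of lens 1 (virtual), which is 8.15 − (-61.87) = 70.02 cm to the left of lens 2, so d_o2 = +70.02 cm.
Lens 2: 1/d_i2 = 1/f₂ − 1/d_o2 = 1/(26.0) − 1/(70.02) = 0.02418, so d_i2 = 41.4 cm.
The final image is real, 41.4 cm to the right of lens 2 (overall magnification ≈ -2.0).

41.4 cm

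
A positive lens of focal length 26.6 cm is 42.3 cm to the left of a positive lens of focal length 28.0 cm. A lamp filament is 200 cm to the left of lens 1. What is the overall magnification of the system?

Lens 1: 1/d_i1 = 1/(26.6) − 1/(200) = 0.03259, so d_i1 = 30.68 cm; m₁ = −d_i1/d_o1 = -0.1534.
d_o2 = 42.3 − (30.68) = 11.62 cm.
Lens 2: 1/d_i2 = 1/(28.0) − 1/(11.62) = -0.05034, so d_i2 = -19.86 cm; m₂ = −d_i2/d_o2 = +1.709.
m = m₁·m₂ = (-0.1534)(+1.709) = -0.262.

m = -0.262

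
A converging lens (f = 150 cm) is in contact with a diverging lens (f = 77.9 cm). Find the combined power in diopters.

P = -0.617 D

P₁ = 1/f₁ = 1/(1.50 m) = +0.6667 D; P₂ = 1/f₂ = 1/(-0.779 m) = -1.284 D.
For thin lenses in contact, P = P₁ + P₂ = (+0.6667) + (-1.284) = -0.617 D.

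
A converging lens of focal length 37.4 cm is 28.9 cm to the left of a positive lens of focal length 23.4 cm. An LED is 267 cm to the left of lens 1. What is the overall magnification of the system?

Lens 1: 1/d_i1 = 1/(37.4) − 1/(267) = 0.02299, so d_i1 = 43.49 cm; m₁ = −d_i1/d_o1 = -0.1629.
d_o2 = 28.9 − (43.49) = -14.59 cm (virtual object).
Lens 2: 1/d_i2 = 1/(23.4) − 1/(-14.59) = 0.1113, so d_i2 = 8.987 cm; m₂ = −d_i2/d_o2 = +0.6160.
m = m₁·m₂ = (-0.1629)(+0.6160) = -0.100.

m = -0.100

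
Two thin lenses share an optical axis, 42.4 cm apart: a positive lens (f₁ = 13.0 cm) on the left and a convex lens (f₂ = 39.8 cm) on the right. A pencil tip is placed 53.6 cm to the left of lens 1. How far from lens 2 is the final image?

Lens 1: 1/d_i1 = 1/f₁ − 1/d_o1 = 1/(13.0) − 1/(53.6) = 0.05827, so d_i1 = 17.16 cm.
The intermediate image is 17.16 cm to the right of lens 1, which is 42.4 − (17.16) = 25.24 cm to the left of lens 2, so d_o2 = +25.24 cm.
Lens 2: 1/d_i2 = 1/f₂ − 1/d_o2 = 1/(39.8) − 1/(25.24) = -0.01449, so d_i2 = -69.0 cm.
The final image is virtual, 69.0 cm to the left of lens 2 (overall magnification ≈ -0.88).

69.0 cm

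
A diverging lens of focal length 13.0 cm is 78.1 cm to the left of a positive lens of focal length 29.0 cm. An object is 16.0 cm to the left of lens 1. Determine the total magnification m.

f₁ = −13.0 cm (diverging).
Lens 1: 1/d_i1 = 1/(-13.0) − 1/(16.0) = -0.1394, so d_i1 = -7.172 cm; m₁ = −d_i1/d_o1 = +0.4482.
d_o2 = 78.1 − (-7.172) = 85.27 cm.
Lens 2: 1/d_i2 = 1/(29.0) − 1/(85.27) = 0.02276, so d_i2 = 43.95 cm; m₂ = −d_i2/d_o2 = -0.5154.
m = m₁·m₂ = (+0.4482)(-0.5154) = -0.231.

m = -0.231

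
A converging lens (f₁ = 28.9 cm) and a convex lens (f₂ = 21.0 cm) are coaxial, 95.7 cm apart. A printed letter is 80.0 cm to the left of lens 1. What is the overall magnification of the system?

m = +0.403

Lens 1: 1/d_i1 = 1/(28.9) − 1/(80.0) = 0.02210, so d_i1 = 45.24 cm; m₁ = −d_i1/d_o1 = -0.5655.
d_o2 = 95.7 − (45.24) = 50.46 cm.
Lens 2: 1/d_i2 = 1/(21.0) − 1/(50.46) = 0.02780, so d_i2 = 35.97 cm; m₂ = −d_i2/d_o2 = -0.7128.
m = m₁·m₂ = (-0.5655)(-0.7128) = +0.403.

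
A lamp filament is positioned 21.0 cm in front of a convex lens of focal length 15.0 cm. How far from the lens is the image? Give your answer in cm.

Lens equation: 1/s_i = 1/f − 1/s_o = 1/(15.00) − 1/(21.0) = 0.06667 − 0.04762 = 0.01905, so s_i = 52.5 cm.
The image is real, inverted and enlarged, on the far side of the lens.

52.5 cm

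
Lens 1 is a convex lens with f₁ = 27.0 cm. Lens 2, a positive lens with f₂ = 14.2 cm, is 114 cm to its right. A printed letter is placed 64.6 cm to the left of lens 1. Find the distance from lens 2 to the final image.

Lens 1: 1/d_i1 = 1/f₁ − 1/d_o1 = 1/(27.0) − 1/(64.6) = 0.02156, so d_i1 = 46.39 cm.
The intermediate image is 46.39 cm to the right of lens 1, which is 114 − (46.39) = 67.61 cm to the left of lens 2, so d_o2 = +67.61 cm.
Lens 2: 1/d_i2 = 1/f₂ − 1/d_o2 = 1/(14.2) − 1/(67.61) = 0.05563, so d_i2 = 18.0 cm.
The final image is real, 18.0 cm to the right of lens 2 (overall magnification ≈ 0.19).

18.0 cm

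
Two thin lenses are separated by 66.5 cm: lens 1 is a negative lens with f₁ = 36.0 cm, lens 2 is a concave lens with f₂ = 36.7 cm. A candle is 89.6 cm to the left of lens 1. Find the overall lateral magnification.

f₁ = −36.0 cm (diverging).
Lens 1: 1/d_i1 = 1/(-36.0) − 1/(89.6) = -0.03894, so d_i1 = -25.68 cm; m₁ = −d_i1/d_o1 = +0.2866.
d_o2 = 66.5 − (-25.68) = 92.18 cm.
f₂ = −36.7 cm (diverging).
Lens 2: 1/d_i2 = 1/(-36.7) − 1/(92.18) = -0.03810, so d_i2 = -26.25 cm; m₂ = −d_i2/d_o2 = +0.2848.
m = m₁·m₂ = (+0.2866)(+0.2848) = +0.0816.

m = +0.0816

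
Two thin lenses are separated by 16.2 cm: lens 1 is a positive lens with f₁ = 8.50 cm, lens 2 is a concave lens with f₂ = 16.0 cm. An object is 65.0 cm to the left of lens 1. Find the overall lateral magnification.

m = -0.107

Lens 1: 1/d_i1 = 1/(8.50) − 1/(65.0) = 0.1023, so d_i1 = 9.779 cm; m₁ = −d_i1/d_o1 = -0.1504.
d_o2 = 16.2 − (9.779) = 6.421 cm.
f₂ = −16.0 cm (diverging).
Lens 2: 1/d_i2 = 1/(-16.0) − 1/(6.421) = -0.2182, so d_i2 = -4.582 cm; m₂ = −d_i2/d_o2 = +0.7136.
m = m₁·m₂ = (-0.1504)(+0.7136) = -0.107.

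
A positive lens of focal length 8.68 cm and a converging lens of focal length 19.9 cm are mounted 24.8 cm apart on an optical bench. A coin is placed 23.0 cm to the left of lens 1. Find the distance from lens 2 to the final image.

23.9 cm

Lens 1: 1/d_i1 = 1/f₁ − 1/d_o1 = 1/(8.68) − 1/(23.0) = 0.07173, so d_i1 = 13.94 cm.
The intermediate image is 13.94 cm to the right of lens 1, which is 24.8 − (13.94) = 10.86 cm to the left of lens 2, so d_o2 = +10.86 cm.
Lens 2: 1/d_i2 = 1/f₂ − 1/d_o2 = 1/(19.9) − 1/(10.86) = -0.04183, so d_i2 = -23.9 cm.
The final image is virtual, 23.9 cm to the left of lens 2 (overall magnification ≈ -1.3).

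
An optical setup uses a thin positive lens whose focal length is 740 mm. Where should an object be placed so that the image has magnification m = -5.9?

865 mm

m = −d_i/d_o ⇒ d_i = −m·d_o.
1/f = 1/d_o + 1/d_i = 1/d_o − 1/(m·d_o) = (1 − 1/m)/d_o, so d_o = f(1 − 1/m) = (740.0)(1 − 1/(-5.9)) = 865 mm.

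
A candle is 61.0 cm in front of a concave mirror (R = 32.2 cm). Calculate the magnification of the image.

f = R/2 = 32.2/2 = 16.10 cm.
1/d_i = 1/f − 1/d_o = 1/(16.10) − 1/(61.0) = 0.04572, so d_i = 21.87 cm.
m = −d_i/d_o = −(21.87)/(61.0) = -0.359.
The image is real, inverted and reduced, in front of the mirror.

m = -0.359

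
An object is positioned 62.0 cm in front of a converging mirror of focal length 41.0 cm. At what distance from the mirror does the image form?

121 cm

Mirror equation: 1/v = 1/f − 1/u = 1/(41.00) − 1/(62.0) = 0.02439 − 0.01613 = 0.008261, so v = 121 cm.
The image is real, inverted and enlarged, in front of the mirror.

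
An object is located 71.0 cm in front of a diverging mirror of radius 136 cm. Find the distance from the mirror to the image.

34.7 cm

f = R/2 = 136/2 = 68.00 cm; for a diverging mirror, f = -68.00 cm.
Mirror equation: 1/q = 1/f − 1/p = 1/(-68.00) − 1/(71.0) = -0.01471 − 0.01408 = -0.02879, so q = -34.7 cm.
The image is virtual, upright and reduced, behind the mirror.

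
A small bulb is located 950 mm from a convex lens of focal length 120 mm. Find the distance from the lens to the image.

137 mm

Lens equation: 1/v = 1/f − 1/u = 1/(120.0) − 1/(950) = 0.008333 − 0.001053 = 0.007281, so v = 137 mm.
The image is real, inverted and reduced, on the far side of the lens.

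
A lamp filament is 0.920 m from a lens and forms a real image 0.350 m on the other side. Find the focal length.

Real image ⇒ d_i = +0.350 m.
1/f = 1/d_o + 1/d_i = 1/(0.920) + 1/(0.350) = 3.944, so f = 0.254 m.
Since f is positive, the lens is converging.

f = 0.254 m (converging)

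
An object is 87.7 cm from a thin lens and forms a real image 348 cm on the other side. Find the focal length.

f = 70.0 cm (converging)

Real image ⇒ d_i = +348 cm.
1/f = 1/d_o + 1/d_i = 1/(87.7) + 1/(348) = 0.01428, so f = 70.0 cm.
Since f is positive, the thin lens is converging.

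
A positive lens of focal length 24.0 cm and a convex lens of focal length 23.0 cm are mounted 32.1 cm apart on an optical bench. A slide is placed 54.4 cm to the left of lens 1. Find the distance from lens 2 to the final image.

7.37 cm

Lens 1: 1/d_i1 = 1/f₁ − 1/d_o1 = 1/(24.0) − 1/(54.4) = 0.02328, so d_i1 = 42.95 cm.
The intermediate image is 42.95 cm to the right of lens 1, which lies 10.85 cm to the right of lens 2 — a virtual object — so d_o2 = −10.85 cm.
Lens 2: 1/d_i2 = 1/f₂ − 1/d_o2 = 1/(23.0) − 1/(-10.85) = 0.1356, so d_i2 = 7.37 cm.
The final image is real, 7.37 cm to the right of lens 2 (overall magnification ≈ -0.54).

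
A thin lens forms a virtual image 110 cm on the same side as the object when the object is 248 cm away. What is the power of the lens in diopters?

Virtual image ⇒ d_i = −110 cm.
1/f = 1/d_o + 1/d_i = 1/(248) + 1/(-110) = -0.005059 cm⁻¹.
f = -197.7 cm = -1.977 m, so P = 1/f = -0.506 D.

P = -0.506 D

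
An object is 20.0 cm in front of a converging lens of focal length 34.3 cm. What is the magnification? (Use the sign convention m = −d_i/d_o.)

1/d_i = 1/f − 1/d_o = 1/(34.30) − 1/(20.0) = -0.02085, so d_i = -47.97 cm.
m = −d_i/d_o = −(-47.97)/(20.0) = +2.40.
The image is virtual, upright and enlarged, on the same side as the object.

m = +2.40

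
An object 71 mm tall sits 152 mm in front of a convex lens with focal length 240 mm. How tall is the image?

194 mm

1/d_i = 1/f − 1/d_o = 1/(240.0) − 1/(152) = -0.002412, so d_i = -414.5 mm.
m = −d_i/d_o = +2.727.
|h_i| = |m|·h_o = 2.727 × 71 = 194 mm. The image is virtual, upright and enlarged, on the same side as the object.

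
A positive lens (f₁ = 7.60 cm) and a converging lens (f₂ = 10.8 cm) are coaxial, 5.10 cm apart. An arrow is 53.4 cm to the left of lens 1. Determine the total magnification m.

m = -0.123

Lens 1: 1/d_i1 = 1/(7.60) − 1/(53.4) = 0.1129, so d_i1 = 8.861 cm; m₁ = −d_i1/d_o1 = -0.1659.
d_o2 = 5.10 − (8.861) = -3.761 cm (virtual object).
Lens 2: 1/d_i2 = 1/(10.8) − 1/(-3.761) = 0.3585, so d_i2 = 2.790 cm; m₂ = −d_i2/d_o2 = +0.7417.
m = m₁·m₂ = (-0.1659)(+0.7417) = -0.123.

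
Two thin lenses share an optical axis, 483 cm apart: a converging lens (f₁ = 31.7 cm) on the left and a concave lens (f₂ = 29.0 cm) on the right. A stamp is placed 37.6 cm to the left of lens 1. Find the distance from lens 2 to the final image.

26.3 cm

Lens 1: 1/d_i1 = 1/f₁ − 1/d_o1 = 1/(31.7) − 1/(37.6) = 0.004950, so d_i1 = 202.0 cm.
The intermediate image is 202.0 cm to the right of lens 1, which is 483 − (202.0) = 281.0 cm to the left of lens 2, so d_o2 = +281.0 cm.
Lens 2 is diverging, so f₂ = −29.0 cm.
Lens 2: 1/d_i2 = 1/f₂ − 1/d_o2 = 1/(-29.0) − 1/(281.0) = -0.03804, so d_i2 = -26.3 cm.
The final image is virtual, 26.3 cm to the left of lens 2 (overall magnification ≈ -0.50).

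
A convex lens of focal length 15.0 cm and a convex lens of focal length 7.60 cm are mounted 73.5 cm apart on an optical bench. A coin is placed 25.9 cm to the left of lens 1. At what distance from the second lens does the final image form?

9.51 cm

Lens 1: 1/d_i1 = 1/f₁ − 1/d_o1 = 1/(15.0) − 1/(25.9) = 0.02806, so d_i1 = 35.64 cm.
The intermediate image is 35.64 cm to the right of lens 1, which is 73.5 − (35.64) = 37.86 cm to the left of lens 2, so d_o2 = +37.86 cm.
Lens 2: 1/d_i2 = 1/f₂ − 1/d_o2 = 1/(7.60) − 1/(37.86) = 0.1052, so d_i2 = 9.51 cm.
The final image is real, 9.51 cm to the right of lens 2 (overall magnification ≈ 0.35).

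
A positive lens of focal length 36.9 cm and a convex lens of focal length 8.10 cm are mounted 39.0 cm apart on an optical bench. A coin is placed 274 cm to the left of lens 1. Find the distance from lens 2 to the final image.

Lens 1: 1/d_i1 = 1/f₁ − 1/d_o1 = 1/(36.9) − 1/(274) = 0.02345, so d_i1 = 42.64 cm.
The intermediate image is 42.64 cm to the right of lens 1, which lies 3.640 cm to the right of lens 2 — a virtual object — so d_o2 = −3.640 cm.
Lens 2: 1/d_i2 = 1/f₂ − 1/d_o2 = 1/(8.10) − 1/(-3.640) = 0.3982, so d_i2 = 2.51 cm.
The final image is real, 2.51 cm to the right of lens 2 (overall magnification ≈ -0.11).

2.51 cm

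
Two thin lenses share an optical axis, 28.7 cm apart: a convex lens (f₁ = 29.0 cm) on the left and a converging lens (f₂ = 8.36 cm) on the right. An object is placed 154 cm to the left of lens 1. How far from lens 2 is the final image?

Lens 1: 1/d_i1 = 1/f₁ − 1/d_o1 = 1/(29.0) − 1/(154) = 0.02799, so d_i1 = 35.73 cm.
The intermediate image is 35.73 cm to the right of lens 1, which lies 7.030 cm to the right of lens 2 — a virtual object — so d_o2 = −7.030 cm.
Lens 2: 1/d_i2 = 1/f₂ − 1/d_o2 = 1/(8.36) − 1/(-7.030) = 0.2619, so d_i2 = 3.82 cm.
The final image is real, 3.82 cm to the right of lens 2 (overall magnification ≈ -0.13).

3.82 cm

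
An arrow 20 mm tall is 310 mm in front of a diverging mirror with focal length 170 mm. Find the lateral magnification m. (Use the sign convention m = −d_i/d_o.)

m = +0.354

For a diverging mirror, f = -170 mm.
1/d_i = 1/f − 1/d_o = 1/(-170.0) − 1/(310) = -0.009108, so d_i = -109.8 mm.
m = −d_i/d_o = −(-109.8)/(310) = +0.354.
The image is virtual, upright and reduced, behind the mirror.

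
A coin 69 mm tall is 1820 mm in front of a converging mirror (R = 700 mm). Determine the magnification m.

m = -0.238

f = R/2 = 700/2 = 350.0 mm.
1/d_i = 1/f − 1/d_o = 1/(350.0) − 1/(1820) = 0.002308, so d_i = 433.3 mm.
m = −d_i/d_o = −(433.3)/(1820) = -0.238.
The image is real, inverted and reduced, in front of the mirror.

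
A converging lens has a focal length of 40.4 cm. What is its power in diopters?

f = 40.4 cm = 0.404 m.
P = 1/f = 1/(0.404 m) = +2.48 D.

P = +2.48 D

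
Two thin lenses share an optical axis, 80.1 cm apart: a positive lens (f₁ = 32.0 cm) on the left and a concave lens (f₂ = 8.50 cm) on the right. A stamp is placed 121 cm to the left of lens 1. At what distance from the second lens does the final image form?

6.90 cm

Lens 1: 1/d_i1 = 1/f₁ − 1/d_o1 = 1/(32.0) − 1/(121) = 0.02299, so d_i1 = 43.51 cm.
The intermediate image is 43.51 cm to the right of lens 1, which is 80.1 − (43.51) = 36.59 cm to the left of lens 2, so d_o2 = +36.59 cm.
Lens 2 is diverging, so f₂ = −8.50 cm.
Lens 2: 1/d_i2 = 1/f₂ − 1/d_o2 = 1/(-8.50) − 1/(36.59) = -0.1450, so d_i2 = -6.90 cm.
The final image is virtual, 6.90 cm to the left of lens 2 (overall magnification ≈ -0.068).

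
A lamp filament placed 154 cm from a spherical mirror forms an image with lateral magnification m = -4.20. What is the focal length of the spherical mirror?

m = −d_i/d_o ⇒ d_i = −m·d_o = −(-4.20)·(154) = 646.8 cm.
1/f = 1/d_o + 1/d_i = 1/(154) + 1/(646.8) = 0.008040, so f = 124 cm.
Since f is positive, the spherical mirror is concave.

f = 124 cm (concave)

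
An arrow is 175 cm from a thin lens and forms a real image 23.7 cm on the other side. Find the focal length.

Real image ⇒ d_i = +23.7 cm.
1/f = 1/d_o + 1/d_i = 1/(175) + 1/(23.7) = 0.04791, so f = 20.9 cm.
Since f is positive, the thin lens is converging.

f = 20.9 cm (converging)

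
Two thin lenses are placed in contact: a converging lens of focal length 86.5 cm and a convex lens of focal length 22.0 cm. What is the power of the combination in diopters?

P₁ = 1/f₁ = 1/(0.865 m) = +1.156 D; P₂ = 1/f₂ = 1/(0.220 m) = +4.545 D.
For thin lenses in contact, P = P₁ + P₂ = (+1.156) + (+4.545) = +5.70 D.

P = +5.70 D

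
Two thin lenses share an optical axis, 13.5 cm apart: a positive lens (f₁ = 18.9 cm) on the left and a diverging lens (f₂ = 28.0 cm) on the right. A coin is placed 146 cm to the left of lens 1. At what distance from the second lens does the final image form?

Lens 1: 1/d_i1 = 1/f₁ − 1/d_o1 = 1/(18.9) − 1/(146) = 0.04606, so d_i1 = 21.71 cm.
The intermediate image is 21.71 cm to the right of lens 1, which lies 8.210 cm to the right of lens 2 — a virtual object — so d_o2 = −8.210 cm.
Lens 2 is diverging, so f₂ = −28.0 cm.
Lens 2: 1/d_i2 = 1/f₂ − 1/d_o2 = 1/(-28.0) − 1/(-8.210) = 0.08609, so d_i2 = 11.6 cm.
The final image is real, 11.6 cm to the right of lens 2 (overall magnification ≈ -0.21).

11.6 cm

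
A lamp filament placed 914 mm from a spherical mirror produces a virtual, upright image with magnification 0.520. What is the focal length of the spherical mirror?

m = −d_i/d_o ⇒ d_i = −m·d_o = −(+0.520)·(914) = -475.3 mm.
1/f = 1/d_o + 1/d_i = 1/(914) + 1/(-475.3) = -0.001010, so f = -990 mm.
Since f is negative, the spherical mirror is convex.

f = -990 mm (convex)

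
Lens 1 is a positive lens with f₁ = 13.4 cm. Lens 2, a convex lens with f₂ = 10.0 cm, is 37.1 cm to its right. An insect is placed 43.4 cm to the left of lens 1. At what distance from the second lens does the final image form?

23.0 cm

Lens 1: 1/d_i1 = 1/f₁ − 1/d_o1 = 1/(13.4) − 1/(43.4) = 0.05159, so d_i1 = 19.39 cm.
The intermediate image is 19.39 cm to the right of lens 1, which is 37.1 − (19.39) = 17.71 cm to the left of lens 2, so d_o2 = +17.71 cm.
Lens 2: 1/d_i2 = 1/f₂ − 1/d_o2 = 1/(10.0) − 1/(17.71) = 0.04353, so d_i2 = 23.0 cm.
The final image is real, 23.0 cm to the right of lens 2 (overall magnification ≈ 0.58).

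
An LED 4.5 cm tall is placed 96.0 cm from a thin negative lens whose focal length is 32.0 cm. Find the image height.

1.12 cm

For a negative lens, f = -32.0 cm.
1/d_i = 1/f − 1/d_o = 1/(-32.00) − 1/(96.0) = -0.04167, so d_i = -24.00 cm.
m = −d_i/d_o = +0.2500.
|h_i| = |m|·h_o = 0.2500 × 4.5 = 1.12 cm. The image is virtual, upright and reduced, on the same side as the object.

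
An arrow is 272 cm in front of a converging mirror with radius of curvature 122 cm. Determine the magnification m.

m = -0.289

f = R/2 = 122/2 = 61.00 cm.
1/d_i = 1/f − 1/d_o = 1/(61.00) − 1/(272) = 0.01272, so d_i = 78.64 cm.
m = −d_i/d_o = −(78.64)/(272) = -0.289.
The image is real, inverted and reduced, in front of the mirror.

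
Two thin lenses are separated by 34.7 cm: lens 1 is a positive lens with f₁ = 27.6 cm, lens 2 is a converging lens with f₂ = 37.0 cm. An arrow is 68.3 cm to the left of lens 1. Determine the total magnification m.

Lens 1: 1/d_i1 = 1/(27.6) − 1/(68.3) = 0.02159, so d_i1 = 46.32 cm; m₁ = −d_i1/d_o1 = -0.6782.
d_o2 = 34.7 − (46.32) = -11.62 cm (virtual object).
Lens 2: 1/d_i2 = 1/(37.0) − 1/(-11.62) = 0.1131, so d_i2 = 8.843 cm; m₂ = −d_i2/d_o2 = +0.7610.
m = m₁·m₂ = (-0.6782)(+0.7610) = -0.516.

m = -0.516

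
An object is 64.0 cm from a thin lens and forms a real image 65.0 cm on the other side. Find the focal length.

f = 32.2 cm (converging)

Real image ⇒ d_i = +65.0 cm.
1/f = 1/d_o + 1/d_i = 1/(64.0) + 1/(65.0) = 0.03101, so f = 32.2 cm.
Since f is positive, the thin lens is converging.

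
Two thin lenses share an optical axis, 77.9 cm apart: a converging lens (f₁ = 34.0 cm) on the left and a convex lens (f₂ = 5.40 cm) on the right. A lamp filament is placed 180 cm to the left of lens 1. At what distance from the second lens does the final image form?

Lens 1: 1/d_i1 = 1/f₁ − 1/d_o1 = 1/(34.0) − 1/(180) = 0.02386, so d_i1 = 41.92 cm.
The intermediate image is 41.92 cm to the right of lens 1, which is 77.9 − (41.92) = 35.98 cm to the left of lens 2, so d_o2 = +35.98 cm.
Lens 2: 1/d_i2 = 1/f₂ − 1/d_o2 = 1/(5.40) − 1/(35.98) = 0.1574, so d_i2 = 6.35 cm.
The final image is real, 6.35 cm to the right of lens 2 (overall magnification ≈ 0.041).

6.35 cm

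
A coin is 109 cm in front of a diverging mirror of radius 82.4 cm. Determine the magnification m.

m = +0.274

f = R/2 = 82.4/2 = 41.20 cm; for a diverging mirror, f = -41.20 cm.
1/d_i = 1/f − 1/d_o = 1/(-41.20) − 1/(109) = -0.03345, so d_i = -29.90 cm.
m = −d_i/d_o = −(-29.90)/(109) = +0.274.
The image is virtual, upright and reduced, behind the mirror.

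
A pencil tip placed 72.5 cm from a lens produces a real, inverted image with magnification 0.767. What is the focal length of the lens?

f = 31.5 cm (converging)

m = −d_i/d_o ⇒ d_i = −m·d_o = −(-0.767)·(72.5) = 55.61 cm.
1/f = 1/d_o + 1/d_i = 1/(72.5) + 1/(55.61) = 0.03178, so f = 31.5 cm.
Since f is positive, the lens is converging.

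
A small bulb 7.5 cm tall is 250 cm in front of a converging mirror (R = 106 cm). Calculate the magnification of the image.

f = R/2 = 106/2 = 53.00 cm.
1/d_i = 1/f − 1/d_o = 1/(53.00) − 1/(250) = 0.01487, so d_i = 67.26 cm.
m = −d_i/d_o = −(67.26)/(250) = -0.269.
The image is real, inverted and reduced, in front of the mirror.

m = -0.269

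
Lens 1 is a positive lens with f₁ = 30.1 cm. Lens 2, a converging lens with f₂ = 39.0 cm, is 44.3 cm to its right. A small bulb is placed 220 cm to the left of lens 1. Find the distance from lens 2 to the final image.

12.4 cm

Lens 1: 1/d_i1 = 1/f₁ − 1/d_o1 = 1/(30.1) − 1/(220) = 0.02868, so d_i1 = 34.87 cm.
The intermediate image is 34.87 cm to the right of lens 1, which is 44.3 − (34.87) = 9.430 cm to the left of lens 2, so d_o2 = +9.430 cm.
Lens 2: 1/d_i2 = 1/f₂ − 1/d_o2 = 1/(39.0) − 1/(9.430) = -0.08040, so d_i2 = -12.4 cm.
The final image is virtual, 12.4 cm to the left of lens 2 (overall magnification ≈ -0.21).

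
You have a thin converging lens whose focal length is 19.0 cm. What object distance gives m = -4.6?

23.1 cm

m = −d_i/d_o ⇒ d_i = −m·d_o.
1/f = 1/d_o + 1/d_i = 1/d_o − 1/(m·d_o) = (1 − 1/m)/d_o, so d_o = f(1 − 1/m) = (19.00)(1 − 1/(-4.6)) = 23.1 cm.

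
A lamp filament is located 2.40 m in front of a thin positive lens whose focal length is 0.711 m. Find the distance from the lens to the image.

Thin-lens equation: 1/q = 1/f − 1/p = 1/(0.7110) − 1/(2.40) = 1.406 − 0.4167 = 0.9898, so q = 1.01 m.
The image is real, inverted and reduced, on the far side of the lens.

1.01 m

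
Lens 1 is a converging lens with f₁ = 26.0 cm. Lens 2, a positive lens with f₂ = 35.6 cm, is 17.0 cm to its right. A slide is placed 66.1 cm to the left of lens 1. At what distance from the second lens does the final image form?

Lens 1: 1/d_i1 = 1/f₁ − 1/d_o1 = 1/(26.0) − 1/(66.1) = 0.02333, so d_i1 = 42.86 cm.
The intermediate image is 42.86 cm to the right of lens 1, which lies 25.86 cm to the right of lens 2 — a virtual object — so d_o2 = −25.86 cm.
Lens 2: 1/d_i2 = 1/f₂ − 1/d_o2 = 1/(35.6) − 1/(-25.86) = 0.06676, so d_i2 = 15.0 cm.
The final image is real, 15.0 cm to the right of lens 2 (overall magnification ≈ -0.38).

15.0 cm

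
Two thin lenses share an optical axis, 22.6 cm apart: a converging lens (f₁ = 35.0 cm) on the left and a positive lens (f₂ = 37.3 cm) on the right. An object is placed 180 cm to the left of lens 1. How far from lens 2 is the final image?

13.4 cm

Lens 1: 1/d_i1 = 1/f₁ − 1/d_o1 = 1/(35.0) − 1/(180) = 0.02302, so d_i1 = 43.45 cm.
The intermediate image is 43.45 cm to the right of lens 1, which lies 20.85 cm to the right of lens 2 — a virtual object — so d_o2 = −20.85 cm.
Lens 2: 1/d_i2 = 1/f₂ − 1/d_o2 = 1/(37.3) − 1/(-20.85) = 0.07477, so d_i2 = 13.4 cm.
The final image is real, 13.4 cm to the right of lens 2 (overall magnification ≈ -0.15).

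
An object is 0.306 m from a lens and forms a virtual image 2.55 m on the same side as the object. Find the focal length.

Virtual image ⇒ d_i = −2.55 m.
1/f = 1/d_o + 1/d_i = 1/(0.306) + 1/(-2.55) = 2.876, so f = 0.348 m.
Since f is positive, the lens is converging.

f = 0.348 m (converging)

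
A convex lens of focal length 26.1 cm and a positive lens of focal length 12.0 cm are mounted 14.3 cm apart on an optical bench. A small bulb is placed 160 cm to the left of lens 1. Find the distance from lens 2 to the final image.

7.02 cm

Lens 1: 1/d_i1 = 1/f₁ − 1/d_o1 = 1/(26.1) − 1/(160) = 0.03206, so d_i1 = 31.19 cm.
The intermediate image is 31.19 cm to the right of lens 1, which lies 16.89 cm to the right of lens 2 — a virtual object — so d_o2 = −16.89 cm.
Lens 2: 1/d_i2 = 1/f₂ − 1/d_o2 = 1/(12.0) − 1/(-16.89) = 0.1425, so d_i2 = 7.02 cm.
The final image is real, 7.02 cm to the right of lens 2 (overall magnification ≈ -0.081).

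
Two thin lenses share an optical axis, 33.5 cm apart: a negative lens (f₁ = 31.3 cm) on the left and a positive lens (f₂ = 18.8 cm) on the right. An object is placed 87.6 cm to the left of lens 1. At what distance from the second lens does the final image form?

28.2 cm

Lens 1 is diverging, so f₁ = −31.3 cm.
Lens 1: 1/d_i1 = 1/f₁ − 1/d_o1 = 1/(-31.3) − 1/(87.6) = -0.04336, so d_i1 = -23.06 cm.
The intermediate image is 23.06 cm to the left of lens 1 (virtual), which is 33.5 − (-23.06) = 56.56 cm to the left of lens 2, so d_o2 = +56.56 cm.
Lens 2: 1/d_i2 = 1/f₂ − 1/d_o2 = 1/(18.8) − 1/(56.56) = 0.03551, so d_i2 = 28.2 cm.
The final image is real, 28.2 cm to the right of lens 2 (overall magnification ≈ -0.13).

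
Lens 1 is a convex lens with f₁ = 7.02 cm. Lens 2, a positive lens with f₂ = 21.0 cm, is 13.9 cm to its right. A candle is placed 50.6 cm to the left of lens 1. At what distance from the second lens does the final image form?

Lens 1: 1/d_i1 = 1/f₁ − 1/d_o1 = 1/(7.02) − 1/(50.6) = 0.1227, so d_i1 = 8.151 cm.
The intermediate image is 8.151 cm to the right of lens 1, which is 13.9 − (8.151) = 5.749 cm to the left of lens 2, so d_o2 = +5.749 cm.
Lens 2: 1/d_i2 = 1/f₂ − 1/d_o2 = 1/(21.0) − 1/(5.749) = -0.1263, so d_i2 = -7.92 cm.
The final image is virtual, 7.92 cm to the left of lens 2 (overall magnification ≈ -0.22).

7.92 cm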